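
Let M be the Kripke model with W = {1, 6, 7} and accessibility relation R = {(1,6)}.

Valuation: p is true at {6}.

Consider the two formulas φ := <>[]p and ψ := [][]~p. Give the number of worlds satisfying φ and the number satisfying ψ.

For <>[]p:
1: successors {6}; []p there: 6:T. ✓
6: no successors, so <>[]p fails. ✗
7: no successors, so <>[]p fails. ✗
— 1 world.
For [][]~p:
1: successors {6}; []~p there: 6:T. ✓
6: no successors, so [][]~p holds vacuously. ✓
7: no successors, so [][]~p holds vacuously. ✓
— 3 worlds.

1 and 3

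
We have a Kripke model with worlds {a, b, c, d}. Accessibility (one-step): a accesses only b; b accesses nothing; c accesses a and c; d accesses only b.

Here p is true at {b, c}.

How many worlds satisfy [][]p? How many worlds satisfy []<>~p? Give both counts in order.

For [][]p:
a: successors {b}; []p there: b:T. ✓
b: no successors, so [][]p holds vacuously. ✓
c: successors {a, c}; []p there: a:T, c:F. ✗
d: successors {b}; []p there: b:T. ✓
— 3 worlds.
For []<>~p:
a: successors {b}; <>~p there: b:F. ✗
b: no successors, so []<>~p holds vacuously. ✓
c: successors {a, c}; <>~p there: a:F, c:T. ✗
d: successors {b}; <>~p there: b:F. ✗
— 1 world.

3 and 1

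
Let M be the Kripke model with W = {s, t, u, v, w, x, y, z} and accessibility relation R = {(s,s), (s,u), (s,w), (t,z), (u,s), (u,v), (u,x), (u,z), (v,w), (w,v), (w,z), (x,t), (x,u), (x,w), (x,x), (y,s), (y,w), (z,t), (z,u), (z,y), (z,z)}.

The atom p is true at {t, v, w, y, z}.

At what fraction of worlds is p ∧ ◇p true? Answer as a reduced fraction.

5/8

s: p is F, ◇p is T. ✗
t: p is T, ◇p is T. ✓
u: p is F, ◇p is T. ✗
v: p is T, ◇p is T. ✓
w: p is T, ◇p is T. ✓
x: p is F, ◇p is T. ✗
y: p is T, ◇p is T. ✓
z: p is T, ◇p is T. ✓
That's 5 of 8 worlds, so 5/8.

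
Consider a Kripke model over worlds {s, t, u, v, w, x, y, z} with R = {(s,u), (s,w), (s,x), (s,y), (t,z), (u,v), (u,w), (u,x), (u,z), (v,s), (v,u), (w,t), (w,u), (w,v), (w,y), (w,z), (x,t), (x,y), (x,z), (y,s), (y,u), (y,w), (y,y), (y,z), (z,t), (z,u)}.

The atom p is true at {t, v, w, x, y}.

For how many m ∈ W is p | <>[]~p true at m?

s: p is F, <>[]~p is F. ✗
t: p is T, <>[]~p is F. ✓
u: p is F, <>[]~p is T. ✓
v: p is T, <>[]~p is F. ✓
w: p is T, <>[]~p is T. ✓
x: p is T, <>[]~p is T. ✓
y: p is T, <>[]~p is F. ✓
z: p is F, <>[]~p is T. ✓
Satisfying worlds: {t, u, v, w, x, y, z}.

7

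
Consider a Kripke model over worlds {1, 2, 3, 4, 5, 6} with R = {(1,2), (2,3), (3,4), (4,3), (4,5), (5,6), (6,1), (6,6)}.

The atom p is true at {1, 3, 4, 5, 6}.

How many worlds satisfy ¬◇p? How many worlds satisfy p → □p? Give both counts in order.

For ¬◇p:
1: ◇p is F. ✓
2: ◇p is T. ✗
3: ◇p is T. ✗
4: ◇p is T. ✗
5: ◇p is T. ✗
6: ◇p is T. ✗
— 1 world.
For p → □p:
1: p is T, □p is F. ✗
2: p is F, □p is T. ✓
3: p is T, □p is T. ✓
4: p is T, □p is T. ✓
5: p is T, □p is T. ✓
6: p is T, □p is T. ✓
— 5 worlds.

1 and 5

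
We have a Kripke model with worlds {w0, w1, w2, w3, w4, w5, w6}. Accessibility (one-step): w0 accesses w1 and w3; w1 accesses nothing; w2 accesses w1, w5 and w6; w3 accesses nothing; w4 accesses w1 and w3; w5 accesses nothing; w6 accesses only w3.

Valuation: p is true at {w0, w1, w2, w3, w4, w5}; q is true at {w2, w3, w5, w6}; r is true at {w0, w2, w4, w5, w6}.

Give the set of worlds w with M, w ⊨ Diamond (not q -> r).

{w0, w2, w4, w6}

w0: successors {w1, w3}; not q -> r there: w1:F, w3:T. ✓
w1: no successors, so Diamond (not q -> r) fails. ✗
w2: successors {w1, w5, w6}; not q -> r there: w1:F, w5:T, w6:T. ✓
w3: no successors, so Diamond (not q -> r) fails. ✗
w4: successors {w1, w3}; not q -> r there: w1:F, w3:T. ✓
w5: no successors, so Diamond (not q -> r) fails. ✗
w6: successors {w3}; not q -> r there: w3:T. ✓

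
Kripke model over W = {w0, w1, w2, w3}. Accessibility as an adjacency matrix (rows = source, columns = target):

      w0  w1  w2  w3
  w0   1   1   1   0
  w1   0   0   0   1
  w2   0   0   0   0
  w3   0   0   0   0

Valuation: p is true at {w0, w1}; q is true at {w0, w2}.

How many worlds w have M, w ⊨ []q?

w0: successors {w0, w1, w2}; q there: w0:T, w1:F, w2:T. ✗
w1: successors {w3}; q there: w3:F. ✗
w2: no successors, so []q holds vacuously. ✓
w3: no successors, so []q holds vacuously. ✓
Satisfying worlds: {w2, w3}.

2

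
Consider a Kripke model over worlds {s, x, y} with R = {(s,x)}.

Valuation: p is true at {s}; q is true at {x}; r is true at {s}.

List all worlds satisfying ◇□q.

s: successors {x}; □q there: x:T. ✓
x: no successors, so ◇□q fails. ✗
y: no successors, so ◇□q fails. ✗

{s}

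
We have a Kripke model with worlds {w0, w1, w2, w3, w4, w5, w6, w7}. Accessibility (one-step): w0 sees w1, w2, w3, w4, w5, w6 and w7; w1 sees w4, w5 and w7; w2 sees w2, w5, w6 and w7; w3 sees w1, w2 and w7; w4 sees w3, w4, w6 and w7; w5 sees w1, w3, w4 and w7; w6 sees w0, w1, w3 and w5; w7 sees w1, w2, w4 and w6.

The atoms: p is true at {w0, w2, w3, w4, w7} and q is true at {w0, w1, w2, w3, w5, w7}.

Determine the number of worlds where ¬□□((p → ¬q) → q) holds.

w0: □□((p → ¬q) → q) is F. ✓
w1: □□((p → ¬q) → q) is F. ✓
w2: □□((p → ¬q) → q) is F. ✓
w3: □□((p → ¬q) → q) is F. ✓
w4: □□((p → ¬q) → q) is F. ✓
w5: □□((p → ¬q) → q) is F. ✓
w6: □□((p → ¬q) → q) is F. ✓
w7: □□((p → ¬q) → q) is F. ✓
Satisfying worlds: {w0, w1, w2, w3, w4, w5, w6, w7}.

8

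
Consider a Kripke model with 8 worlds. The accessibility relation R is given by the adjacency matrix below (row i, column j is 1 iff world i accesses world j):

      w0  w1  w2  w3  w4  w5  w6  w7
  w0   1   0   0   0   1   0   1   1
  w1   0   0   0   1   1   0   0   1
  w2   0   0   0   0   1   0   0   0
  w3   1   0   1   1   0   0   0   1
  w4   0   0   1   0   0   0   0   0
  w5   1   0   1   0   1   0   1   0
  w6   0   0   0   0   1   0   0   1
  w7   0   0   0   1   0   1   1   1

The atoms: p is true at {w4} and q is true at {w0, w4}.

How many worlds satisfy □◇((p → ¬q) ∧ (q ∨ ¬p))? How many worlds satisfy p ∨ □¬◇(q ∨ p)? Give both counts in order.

5 and 3

For □◇((p → ¬q) ∧ (q ∨ ¬p)):
w0: successors {w0, w4, w6, w7}; ◇((p → ¬q) ∧ (q ∨ ¬p)) there: w0:T, w4:T, w6:T, w7:T. ✓
w1: successors {w3, w4, w7}; ◇((p → ¬q) ∧ (q ∨ ¬p)) there: w3:T, w4:T, w7:T. ✓
w2: successors {w4}; ◇((p → ¬q) ∧ (q ∨ ¬p)) there: w4:T. ✓
w3: successors {w0, w2, w3, w7}; ◇((p → ¬q) ∧ (q ∨ ¬p)) there: w0:T, w2:F, w3:T, w7:T. ✗
w4: successors {w2}; ◇((p → ¬q) ∧ (q ∨ ¬p)) there: w2:F. ✗
w5: successors {w0, w2, w4, w6}; ◇((p → ¬q) ∧ (q ∨ ¬p)) there: w0:T, w2:F, w4:T, w6:T. ✗
w6: successors {w4, w7}; ◇((p → ¬q) ∧ (q ∨ ¬p)) there: w4:T, w7:T. ✓
w7: successors {w3, w5, w6, w7}; ◇((p → ¬q) ∧ (q ∨ ¬p)) there: w3:T, w5:T, w6:T, w7:T. ✓
— 5 worlds.
For p ∨ □¬◇(q ∨ p):
w0: p is F, □¬◇(q ∨ p) is F. ✗
w1: p is F, □¬◇(q ∨ p) is F. ✗
w2: p is F, □¬◇(q ∨ p) is T. ✓
w3: p is F, □¬◇(q ∨ p) is F. ✗
w4: p is T, □¬◇(q ∨ p) is F. ✓
w5: p is F, □¬◇(q ∨ p) is F. ✗
w6: p is F, □¬◇(q ∨ p) is T. ✓
w7: p is F, □¬◇(q ∨ p) is F. ✗
— 3 worlds.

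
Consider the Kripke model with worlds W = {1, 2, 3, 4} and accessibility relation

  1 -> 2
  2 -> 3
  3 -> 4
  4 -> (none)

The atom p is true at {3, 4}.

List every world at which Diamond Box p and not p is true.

{1, 2}

1: Diamond Box p is T, not p is T. ✓
2: Diamond Box p is T, not p is T. ✓
3: Diamond Box p is T, not p is F. ✗
4: Diamond Box p is F, not p is F. ✗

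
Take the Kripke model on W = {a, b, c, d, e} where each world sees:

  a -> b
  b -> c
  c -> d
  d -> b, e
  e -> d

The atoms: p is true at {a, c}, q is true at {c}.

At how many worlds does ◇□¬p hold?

4

a: successors {b}; □¬p there: b:F. ✗
b: successors {c}; □¬p there: c:T. ✓
c: successors {d}; □¬p there: d:T. ✓
d: successors {b, e}; □¬p there: b:F, e:T. ✓
e: successors {d}; □¬p there: d:T. ✓
Satisfying worlds: {b, c, d, e}.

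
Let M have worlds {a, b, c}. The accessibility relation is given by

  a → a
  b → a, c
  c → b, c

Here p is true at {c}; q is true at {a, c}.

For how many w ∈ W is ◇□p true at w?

a: successors {a}; □p there: a:F. ✗
b: successors {a, c}; □p there: a:F, c:F. ✗
c: successors {b, c}; □p there: b:F, c:F. ✗
Satisfying worlds: ∅.

0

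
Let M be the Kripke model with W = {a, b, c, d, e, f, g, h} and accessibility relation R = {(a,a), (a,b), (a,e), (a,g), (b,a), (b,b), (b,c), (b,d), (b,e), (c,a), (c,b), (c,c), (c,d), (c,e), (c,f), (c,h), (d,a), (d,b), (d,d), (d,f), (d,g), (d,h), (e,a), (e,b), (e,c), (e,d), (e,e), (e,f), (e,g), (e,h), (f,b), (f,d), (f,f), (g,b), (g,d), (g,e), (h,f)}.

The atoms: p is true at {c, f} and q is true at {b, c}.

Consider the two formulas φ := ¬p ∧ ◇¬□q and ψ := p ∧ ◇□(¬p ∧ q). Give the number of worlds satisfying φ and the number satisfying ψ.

For ¬p ∧ ◇¬□q:
a: ¬p is T, ◇¬□q is T. ✓
b: ¬p is T, ◇¬□q is T. ✓
c: ¬p is F, ◇¬□q is T. ✗
d: ¬p is T, ◇¬□q is T. ✓
e: ¬p is T, ◇¬□q is T. ✓
f: ¬p is F, ◇¬□q is T. ✗
g: ¬p is T, ◇¬□q is T. ✓
h: ¬p is T, ◇¬□q is T. ✓
— 6 worlds.
For p ∧ ◇□(¬p ∧ q):
a: p is F, ◇□(¬p ∧ q) is F. ✗
b: p is F, ◇□(¬p ∧ q) is F. ✗
c: p is T, ◇□(¬p ∧ q) is F. ✗
d: p is F, ◇□(¬p ∧ q) is F. ✗
e: p is F, ◇□(¬p ∧ q) is F. ✗
f: p is T, ◇□(¬p ∧ q) is F. ✗
g: p is F, ◇□(¬p ∧ q) is F. ✗
h: p is F, ◇□(¬p ∧ q) is F. ✗
— 0 worlds.

6 and 0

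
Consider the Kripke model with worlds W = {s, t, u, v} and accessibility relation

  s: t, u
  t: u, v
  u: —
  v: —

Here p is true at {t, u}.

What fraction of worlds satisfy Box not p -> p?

s: Box not p is F, p is F. ✓
t: Box not p is F, p is T. ✓
u: Box not p is T, p is T. ✓
v: Box not p is T, p is F. ✗
That's 3 of 4 worlds, so 3/4.

3/4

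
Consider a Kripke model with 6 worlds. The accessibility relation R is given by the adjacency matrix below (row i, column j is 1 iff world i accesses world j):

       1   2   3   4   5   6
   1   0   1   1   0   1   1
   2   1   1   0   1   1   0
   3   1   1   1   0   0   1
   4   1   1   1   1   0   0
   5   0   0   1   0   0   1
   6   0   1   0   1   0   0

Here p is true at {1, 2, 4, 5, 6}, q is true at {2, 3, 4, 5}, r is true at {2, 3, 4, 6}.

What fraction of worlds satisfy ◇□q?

1: successors {2, 3, 5, 6}; □q there: 2:F, 3:F, 5:F, 6:T. ✓
2: successors {1, 2, 4, 5}; □q there: 1:F, 2:F, 4:F, 5:F. ✗
3: successors {1, 2, 3, 6}; □q there: 1:F, 2:F, 3:F, 6:T. ✓
4: successors {1, 2, 3, 4}; □q there: 1:F, 2:F, 3:F, 4:F. ✗
5: successors {3, 6}; □q there: 3:F, 6:T. ✓
6: successors {2, 4}; □q there: 2:F, 4:F. ✗
That's 3 of 6 worlds, so 3/6 = 1/2.

1/2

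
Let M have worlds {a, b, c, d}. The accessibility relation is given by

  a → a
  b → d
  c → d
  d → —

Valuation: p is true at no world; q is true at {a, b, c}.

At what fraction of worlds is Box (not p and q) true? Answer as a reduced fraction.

1/2

a: successors {a}; not p and q there: a:T. ✓
b: successors {d}; not p and q there: d:F. ✗
c: successors {d}; not p and q there: d:F. ✗
d: no successors, so Box (not p and q) holds vacuously. ✓
That's 2 of 4 worlds, so 2/4 = 1/2.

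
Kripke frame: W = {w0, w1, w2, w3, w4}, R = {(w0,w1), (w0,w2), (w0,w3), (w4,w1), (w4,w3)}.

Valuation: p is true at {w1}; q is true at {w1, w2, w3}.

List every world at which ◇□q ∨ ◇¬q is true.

w0: ◇□q is T, ◇¬q is F. ✓
w1: ◇□q is F, ◇¬q is F. ✗
w2: ◇□q is F, ◇¬q is F. ✗
w3: ◇□q is F, ◇¬q is F. ✗
w4: ◇□q is T, ◇¬q is F. ✓

{w0, w4}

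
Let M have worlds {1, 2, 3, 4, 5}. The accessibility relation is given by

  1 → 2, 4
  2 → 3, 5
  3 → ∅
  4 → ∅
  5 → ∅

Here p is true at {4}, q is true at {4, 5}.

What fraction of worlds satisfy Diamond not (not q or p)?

1/5

1: successors {2, 4}; not (not q or p) there: 2:F, 4:F. ✗
2: successors {3, 5}; not (not q or p) there: 3:F, 5:T. ✓
3: no successors, so Diamond not (not q or p) fails. ✗
4: no successors, so Diamond not (not q or p) fails. ✗
5: no successors, so Diamond not (not q or p) fails. ✗
That's 1 of 5 worlds, so 1/5.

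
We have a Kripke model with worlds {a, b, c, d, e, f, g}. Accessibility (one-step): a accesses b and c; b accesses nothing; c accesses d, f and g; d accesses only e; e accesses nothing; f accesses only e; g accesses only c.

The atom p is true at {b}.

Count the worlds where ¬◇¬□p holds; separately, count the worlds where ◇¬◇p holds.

For ¬◇¬□p:
a: ◇¬□p is T. ✗
b: ◇¬□p is F. ✓
c: ◇¬□p is T. ✗
d: ◇¬□p is F. ✓
e: ◇¬□p is F. ✓
f: ◇¬□p is F. ✓
g: ◇¬□p is T. ✗
— 4 worlds.
For ◇¬◇p:
a: successors {b, c}; ¬◇p there: b:T, c:T. ✓
b: no successors, so ◇¬◇p fails. ✗
c: successors {d, f, g}; ¬◇p there: d:T, f:T, g:T. ✓
d: successors {e}; ¬◇p there: e:T. ✓
e: no successors, so ◇¬◇p fails. ✗
f: successors {e}; ¬◇p there: e:T. ✓
g: successors {c}; ¬◇p there: c:T. ✓
— 5 worlds.

4 and 5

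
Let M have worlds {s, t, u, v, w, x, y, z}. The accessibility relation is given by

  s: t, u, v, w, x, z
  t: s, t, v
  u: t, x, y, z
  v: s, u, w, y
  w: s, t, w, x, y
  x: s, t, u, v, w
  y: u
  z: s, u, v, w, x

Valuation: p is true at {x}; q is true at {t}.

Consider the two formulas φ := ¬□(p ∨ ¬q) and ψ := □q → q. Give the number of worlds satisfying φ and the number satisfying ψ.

For ¬□(p ∨ ¬q):
s: □(p ∨ ¬q) is F. ✓
t: □(p ∨ ¬q) is F. ✓
u: □(p ∨ ¬q) is F. ✓
v: □(p ∨ ¬q) is T. ✗
w: □(p ∨ ¬q) is F. ✓
x: □(p ∨ ¬q) is F. ✓
y: □(p ∨ ¬q) is T. ✗
z: □(p ∨ ¬q) is T. ✗
— 5 worlds.
For □q → q:
s: □q is F, q is F. ✓
t: □q is F, q is T. ✓
u: □q is F, q is F. ✓
v: □q is F, q is F. ✓
w: □q is F, q is F. ✓
x: □q is F, q is F. ✓
y: □q is F, q is F. ✓
z: □q is F, q is F. ✓
— 8 worlds.

5 and 8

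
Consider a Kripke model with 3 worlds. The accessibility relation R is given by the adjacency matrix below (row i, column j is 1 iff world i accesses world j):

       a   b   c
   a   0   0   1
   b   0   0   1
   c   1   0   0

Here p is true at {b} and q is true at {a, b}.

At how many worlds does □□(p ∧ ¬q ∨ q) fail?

1

a: successors {c}; □(p ∧ ¬q ∨ q) there: c:T. ✓
b: successors {c}; □(p ∧ ¬q ∨ q) there: c:T. ✓
c: successors {a}; □(p ∧ ¬q ∨ q) there: a:F. ✗
Satisfying worlds: {a, b}.
So □□(p ∧ ¬q ∨ q) fails at the other 1 world.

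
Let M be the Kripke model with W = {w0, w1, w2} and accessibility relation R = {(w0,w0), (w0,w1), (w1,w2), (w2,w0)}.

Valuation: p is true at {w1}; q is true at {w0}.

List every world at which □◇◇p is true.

{w1, w2}

w0: successors {w0, w1}; ◇◇p there: w0:T, w1:F. ✗
w1: successors {w2}; ◇◇p there: w2:T. ✓
w2: successors {w0}; ◇◇p there: w0:T. ✓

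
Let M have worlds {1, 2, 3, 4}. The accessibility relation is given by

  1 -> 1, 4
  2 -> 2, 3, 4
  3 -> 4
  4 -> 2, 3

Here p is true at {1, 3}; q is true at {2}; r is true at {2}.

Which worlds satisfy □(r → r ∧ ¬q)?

1: successors {1, 4}; r → r ∧ ¬q there: 1:T, 4:T. ✓
2: successors {2, 3, 4}; r → r ∧ ¬q there: 2:F, 3:T, 4:T. ✗
3: successors {4}; r → r ∧ ¬q there: 4:T. ✓
4: successors {2, 3}; r → r ∧ ¬q there: 2:F, 3:T. ✗

{1, 3}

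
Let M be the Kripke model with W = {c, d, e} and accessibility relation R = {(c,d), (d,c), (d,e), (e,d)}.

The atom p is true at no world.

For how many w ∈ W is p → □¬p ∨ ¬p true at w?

c: p is F, □¬p ∨ ¬p is T. ✓
d: p is F, □¬p ∨ ¬p is T. ✓
e: p is F, □¬p ∨ ¬p is T. ✓
Satisfying worlds: {c, d, e}.

3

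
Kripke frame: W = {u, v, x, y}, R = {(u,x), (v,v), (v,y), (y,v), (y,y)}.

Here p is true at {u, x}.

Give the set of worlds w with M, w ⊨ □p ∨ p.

u: □p is T, p is T. ✓
v: □p is F, p is F. ✗
x: □p is T, p is T. ✓
y: □p is F, p is F. ✗

{u, x}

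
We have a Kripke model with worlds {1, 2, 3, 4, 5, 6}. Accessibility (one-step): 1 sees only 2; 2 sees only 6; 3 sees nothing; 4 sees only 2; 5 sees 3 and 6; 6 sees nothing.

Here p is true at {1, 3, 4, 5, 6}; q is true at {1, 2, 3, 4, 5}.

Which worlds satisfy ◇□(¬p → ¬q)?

{1, 2, 4, 5}

1: successors {2}; □(¬p → ¬q) there: 2:T. ✓
2: successors {6}; □(¬p → ¬q) there: 6:T. ✓
3: no successors, so ◇□(¬p → ¬q) fails. ✗
4: successors {2}; □(¬p → ¬q) there: 2:T. ✓
5: successors {3, 6}; □(¬p → ¬q) there: 3:T, 6:T. ✓
6: no successors, so ◇□(¬p → ¬q) fails. ✗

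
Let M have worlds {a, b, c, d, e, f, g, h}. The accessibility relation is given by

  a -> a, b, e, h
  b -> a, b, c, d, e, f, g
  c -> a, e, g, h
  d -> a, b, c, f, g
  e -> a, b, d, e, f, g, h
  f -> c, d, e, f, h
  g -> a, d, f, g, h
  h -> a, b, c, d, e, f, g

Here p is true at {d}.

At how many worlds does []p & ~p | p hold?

a: []p & ~p is F, p is F. ✗
b: []p & ~p is F, p is F. ✗
c: []p & ~p is F, p is F. ✗
d: []p & ~p is F, p is T. ✓
e: []p & ~p is F, p is F. ✗
f: []p & ~p is F, p is F. ✗
g: []p & ~p is F, p is F. ✗
h: []p & ~p is F, p is F. ✗
Satisfying worlds: {d}.

1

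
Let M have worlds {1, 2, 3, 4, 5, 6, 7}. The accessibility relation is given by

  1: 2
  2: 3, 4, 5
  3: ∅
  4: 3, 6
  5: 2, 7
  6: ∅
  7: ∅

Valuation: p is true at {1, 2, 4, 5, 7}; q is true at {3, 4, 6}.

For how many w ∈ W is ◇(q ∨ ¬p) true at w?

1: successors {2}; q ∨ ¬p there: 2:F. ✗
2: successors {3, 4, 5}; q ∨ ¬p there: 3:T, 4:T, 5:F. ✓
3: no successors, so ◇(q ∨ ¬p) fails. ✗
4: successors {3, 6}; q ∨ ¬p there: 3:T, 6:T. ✓
5: successors {2, 7}; q ∨ ¬p there: 2:F, 7:F. ✗
6: no successors, so ◇(q ∨ ¬p) fails. ✗
7: no successors, so ◇(q ∨ ¬p) fails. ✗
Satisfying worlds: {2, 4}.

2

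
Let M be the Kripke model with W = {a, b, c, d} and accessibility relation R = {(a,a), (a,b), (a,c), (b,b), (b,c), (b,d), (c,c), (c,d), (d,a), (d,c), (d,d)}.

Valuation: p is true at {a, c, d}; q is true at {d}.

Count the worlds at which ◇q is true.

3

a: successors {a, b, c}; q there: a:F, b:F, c:F. ✗
b: successors {b, c, d}; q there: b:F, c:F, d:T. ✓
c: successors {c, d}; q there: c:F, d:T. ✓
d: successors {a, c, d}; q there: a:F, c:F, d:T. ✓
Satisfying worlds: {b, c, d}.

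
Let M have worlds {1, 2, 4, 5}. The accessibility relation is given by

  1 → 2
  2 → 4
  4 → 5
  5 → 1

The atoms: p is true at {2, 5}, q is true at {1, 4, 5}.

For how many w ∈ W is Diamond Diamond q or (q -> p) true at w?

4

1: Diamond Diamond q is T, q -> p is F. ✓
2: Diamond Diamond q is T, q -> p is T. ✓
4: Diamond Diamond q is T, q -> p is F. ✓
5: Diamond Diamond q is F, q -> p is T. ✓
Satisfying worlds: {1, 2, 4, 5}.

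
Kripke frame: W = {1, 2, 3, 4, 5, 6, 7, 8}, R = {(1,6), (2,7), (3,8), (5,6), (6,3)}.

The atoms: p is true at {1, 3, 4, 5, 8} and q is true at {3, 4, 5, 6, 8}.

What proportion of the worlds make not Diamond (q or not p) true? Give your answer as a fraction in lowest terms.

1: Diamond (q or not p) is T. ✗
2: Diamond (q or not p) is T. ✗
3: Diamond (q or not p) is T. ✗
4: Diamond (q or not p) is F. ✓
5: Diamond (q or not p) is T. ✗
6: Diamond (q or not p) is T. ✗
7: Diamond (q or not p) is F. ✓
8: Diamond (q or not p) is F. ✓
That's 3 of 8 worlds, so 3/8.

3/8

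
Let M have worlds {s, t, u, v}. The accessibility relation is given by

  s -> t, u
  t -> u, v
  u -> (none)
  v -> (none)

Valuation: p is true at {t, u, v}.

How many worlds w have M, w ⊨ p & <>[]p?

1

s: p is F, <>[]p is T. ✗
t: p is T, <>[]p is T. ✓
u: p is T, <>[]p is F. ✗
v: p is T, <>[]p is F. ✗
Satisfying worlds: {t}.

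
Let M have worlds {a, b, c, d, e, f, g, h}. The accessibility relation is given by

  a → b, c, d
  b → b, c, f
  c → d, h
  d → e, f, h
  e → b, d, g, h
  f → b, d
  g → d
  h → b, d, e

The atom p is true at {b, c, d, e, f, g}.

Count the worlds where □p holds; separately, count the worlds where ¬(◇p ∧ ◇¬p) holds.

5 and 5

For □p:
a: successors {b, c, d}; p there: b:T, c:T, d:T. ✓
b: successors {b, c, f}; p there: b:T, c:T, f:T. ✓
c: successors {d, h}; p there: d:T, h:F. ✗
d: successors {e, f, h}; p there: e:T, f:T, h:F. ✗
e: successors {b, d, g, h}; p there: b:T, d:T, g:T, h:F. ✗
f: successors {b, d}; p there: b:T, d:T. ✓
g: successors {d}; p there: d:T. ✓
h: successors {b, d, e}; p there: b:T, d:T, e:T. ✓
— 5 worlds.
For ¬(◇p ∧ ◇¬p):
a: ◇p ∧ ◇¬p is F. ✓
b: ◇p ∧ ◇¬p is F. ✓
c: ◇p ∧ ◇¬p is T. ✗
d: ◇p ∧ ◇¬p is T. ✗
e: ◇p ∧ ◇¬p is T. ✗
f: ◇p ∧ ◇¬p is F. ✓
g: ◇p ∧ ◇¬p is F. ✓
h: ◇p ∧ ◇¬p is F. ✓
— 5 worlds.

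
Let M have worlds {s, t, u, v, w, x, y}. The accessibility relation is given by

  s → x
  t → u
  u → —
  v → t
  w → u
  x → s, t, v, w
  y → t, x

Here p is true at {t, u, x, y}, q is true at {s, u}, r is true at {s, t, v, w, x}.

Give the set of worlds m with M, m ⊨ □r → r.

{s, t, v, w, x}

s: □r is T, r is T. ✓
t: □r is F, r is T. ✓
u: □r is T, r is F. ✗
v: □r is T, r is T. ✓
w: □r is F, r is T. ✓
x: □r is T, r is T. ✓
y: □r is T, r is F. ✗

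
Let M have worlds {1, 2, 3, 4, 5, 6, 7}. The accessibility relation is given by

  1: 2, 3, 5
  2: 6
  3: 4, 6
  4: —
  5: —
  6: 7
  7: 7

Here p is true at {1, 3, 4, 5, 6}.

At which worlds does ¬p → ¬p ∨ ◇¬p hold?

{1, 2, 3, 4, 5, 6, 7}

1: ¬p is F, ¬p ∨ ◇¬p is T. ✓
2: ¬p is T, ¬p ∨ ◇¬p is T. ✓
3: ¬p is F, ¬p ∨ ◇¬p is F. ✓
4: ¬p is F, ¬p ∨ ◇¬p is F. ✓
5: ¬p is F, ¬p ∨ ◇¬p is F. ✓
6: ¬p is F, ¬p ∨ ◇¬p is T. ✓
7: ¬p is T, ¬p ∨ ◇¬p is T. ✓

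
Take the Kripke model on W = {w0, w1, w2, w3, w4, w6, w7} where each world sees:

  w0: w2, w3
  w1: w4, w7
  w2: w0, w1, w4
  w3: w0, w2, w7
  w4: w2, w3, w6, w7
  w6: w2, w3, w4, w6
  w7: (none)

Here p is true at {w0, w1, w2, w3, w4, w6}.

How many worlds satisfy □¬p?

1

w0: successors {w2, w3}; ¬p there: w2:F, w3:F. ✗
w1: successors {w4, w7}; ¬p there: w4:F, w7:T. ✗
w2: successors {w0, w1, w4}; ¬p there: w0:F, w1:F, w4:F. ✗
w3: successors {w0, w2, w7}; ¬p there: w0:F, w2:F, w7:T. ✗
w4: successors {w2, w3, w6, w7}; ¬p there: w2:F, w3:F, w6:F, w7:T. ✗
w6: successors {w2, w3, w4, w6}; ¬p there: w2:F, w3:F, w4:F, w6:F. ✗
w7: no successors, so □¬p holds vacuously. ✓
Satisfying worlds: {w7}.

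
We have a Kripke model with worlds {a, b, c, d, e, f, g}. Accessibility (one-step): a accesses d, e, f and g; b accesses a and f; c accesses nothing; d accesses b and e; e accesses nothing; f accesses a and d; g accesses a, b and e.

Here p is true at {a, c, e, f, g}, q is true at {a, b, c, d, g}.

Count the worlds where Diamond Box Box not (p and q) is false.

4

a: successors {d, e, f, g}; Box Box not (p and q) there: d:F, e:T, f:F, g:F. ✓
b: successors {a, f}; Box Box not (p and q) there: a:F, f:F. ✗
c: no successors, so Diamond Box Box not (p and q) fails. ✗
d: successors {b, e}; Box Box not (p and q) there: b:F, e:T. ✓
e: no successors, so Diamond Box Box not (p and q) fails. ✗
f: successors {a, d}; Box Box not (p and q) there: a:F, d:F. ✗
g: successors {a, b, e}; Box Box not (p and q) there: a:F, b:F, e:T. ✓
Satisfying worlds: {a, d, g}.
So Diamond Box Box not (p and q) fails at the other 4 worlds.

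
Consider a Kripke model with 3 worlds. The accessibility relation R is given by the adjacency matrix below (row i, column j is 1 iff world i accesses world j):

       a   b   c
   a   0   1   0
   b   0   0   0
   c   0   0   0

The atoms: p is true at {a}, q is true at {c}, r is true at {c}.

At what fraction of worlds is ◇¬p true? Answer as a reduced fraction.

1/3

a: successors {b}; ¬p there: b:T. ✓
b: no successors, so ◇¬p fails. ✗
c: no successors, so ◇¬p fails. ✗
That's 1 of 3 worlds, so 1/3.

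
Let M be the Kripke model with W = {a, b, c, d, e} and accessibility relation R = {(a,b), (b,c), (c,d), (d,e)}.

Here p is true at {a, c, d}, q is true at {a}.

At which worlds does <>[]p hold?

{a, b, d}

a: successors {b}; []p there: b:T. ✓
b: successors {c}; []p there: c:T. ✓
c: successors {d}; []p there: d:F. ✗
d: successors {e}; []p there: e:T. ✓
e: no successors, so <>[]p fails. ✗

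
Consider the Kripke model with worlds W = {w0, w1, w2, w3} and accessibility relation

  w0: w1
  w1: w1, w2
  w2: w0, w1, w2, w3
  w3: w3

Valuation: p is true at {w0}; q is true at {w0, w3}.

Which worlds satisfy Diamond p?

{w2}

w0: successors {w1}; p there: w1:F. ✗
w1: successors {w1, w2}; p there: w1:F, w2:F. ✗
w2: successors {w0, w1, w2, w3}; p there: w0:T, w1:F, w2:F, w3:F. ✓
w3: successors {w3}; p there: w3:F. ✗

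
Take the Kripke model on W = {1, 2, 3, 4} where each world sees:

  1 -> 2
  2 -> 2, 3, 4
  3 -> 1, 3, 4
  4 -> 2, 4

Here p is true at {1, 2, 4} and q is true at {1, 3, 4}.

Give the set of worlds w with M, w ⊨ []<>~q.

1: successors {2}; <>~q there: 2:T. ✓
2: successors {2, 3, 4}; <>~q there: 2:T, 3:F, 4:T. ✗
3: successors {1, 3, 4}; <>~q there: 1:T, 3:F, 4:T. ✗
4: successors {2, 4}; <>~q there: 2:T, 4:T. ✓

{1, 4}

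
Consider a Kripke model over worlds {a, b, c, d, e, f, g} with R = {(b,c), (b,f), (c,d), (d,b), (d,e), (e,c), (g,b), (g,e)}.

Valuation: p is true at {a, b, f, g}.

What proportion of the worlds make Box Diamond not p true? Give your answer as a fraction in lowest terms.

a: no successors, so Box Diamond not p holds vacuously. ✓
b: successors {c, f}; Diamond not p there: c:T, f:F. ✗
c: successors {d}; Diamond not p there: d:T. ✓
d: successors {b, e}; Diamond not p there: b:T, e:T. ✓
e: successors {c}; Diamond not p there: c:T. ✓
f: no successors, so Box Diamond not p holds vacuously. ✓
g: successors {b, e}; Diamond not p there: b:T, e:T. ✓
That's 6 of 7 worlds, so 6/7.

6/7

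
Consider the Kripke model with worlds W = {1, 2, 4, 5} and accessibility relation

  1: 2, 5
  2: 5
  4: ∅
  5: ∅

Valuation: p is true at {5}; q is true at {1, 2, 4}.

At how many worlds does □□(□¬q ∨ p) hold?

1: successors {2, 5}; □(□¬q ∨ p) there: 2:T, 5:T. ✓
2: successors {5}; □(□¬q ∨ p) there: 5:T. ✓
4: no successors, so □□(□¬q ∨ p) holds vacuously. ✓
5: no successors, so □□(□¬q ∨ p) holds vacuously. ✓
Satisfying worlds: {1, 2, 4, 5}.

4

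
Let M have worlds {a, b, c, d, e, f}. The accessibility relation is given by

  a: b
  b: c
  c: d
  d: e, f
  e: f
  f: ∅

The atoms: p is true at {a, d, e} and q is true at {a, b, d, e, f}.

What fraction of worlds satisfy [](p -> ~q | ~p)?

2/3

a: successors {b}; p -> ~q | ~p there: b:T. ✓
b: successors {c}; p -> ~q | ~p there: c:T. ✓
c: successors {d}; p -> ~q | ~p there: d:F. ✗
d: successors {e, f}; p -> ~q | ~p there: e:F, f:T. ✗
e: successors {f}; p -> ~q | ~p there: f:T. ✓
f: no successors, so [](p -> ~q | ~p) holds vacuously. ✓
That's 4 of 6 worlds, so 4/6 = 2/3.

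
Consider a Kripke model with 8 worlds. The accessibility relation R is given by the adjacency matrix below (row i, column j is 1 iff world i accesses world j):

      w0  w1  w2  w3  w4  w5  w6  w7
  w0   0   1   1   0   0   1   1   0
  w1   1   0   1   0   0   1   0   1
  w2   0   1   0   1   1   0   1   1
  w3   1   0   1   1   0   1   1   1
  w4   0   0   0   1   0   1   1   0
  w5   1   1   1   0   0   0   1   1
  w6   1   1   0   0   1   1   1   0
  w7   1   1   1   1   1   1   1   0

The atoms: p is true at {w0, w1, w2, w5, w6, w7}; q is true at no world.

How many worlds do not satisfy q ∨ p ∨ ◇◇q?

w0: q ∨ p is T, ◇◇q is F. ✓
w1: q ∨ p is T, ◇◇q is F. ✓
w2: q ∨ p is T, ◇◇q is F. ✓
w3: q ∨ p is F, ◇◇q is F. ✗
w4: q ∨ p is F, ◇◇q is F. ✗
w5: q ∨ p is T, ◇◇q is F. ✓
w6: q ∨ p is T, ◇◇q is F. ✓
w7: q ∨ p is T, ◇◇q is F. ✓
Satisfying worlds: {w0, w1, w2, w5, w6, w7}.
So q ∨ p ∨ ◇◇q fails at the other 2 worlds.

2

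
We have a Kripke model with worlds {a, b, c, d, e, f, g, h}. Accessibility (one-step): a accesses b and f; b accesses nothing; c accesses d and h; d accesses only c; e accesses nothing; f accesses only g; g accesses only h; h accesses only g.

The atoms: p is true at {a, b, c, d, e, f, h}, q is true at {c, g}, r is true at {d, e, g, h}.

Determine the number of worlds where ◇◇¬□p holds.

a: successors {b, f}; ◇¬□p there: b:F, f:F. ✗
b: no successors, so ◇◇¬□p fails. ✗
c: successors {d, h}; ◇¬□p there: d:F, h:F. ✗
d: successors {c}; ◇¬□p there: c:T. ✓
e: no successors, so ◇◇¬□p fails. ✗
f: successors {g}; ◇¬□p there: g:T. ✓
g: successors {h}; ◇¬□p there: h:F. ✗
h: successors {g}; ◇¬□p there: g:T. ✓
Satisfying worlds: {d, f, h}.

3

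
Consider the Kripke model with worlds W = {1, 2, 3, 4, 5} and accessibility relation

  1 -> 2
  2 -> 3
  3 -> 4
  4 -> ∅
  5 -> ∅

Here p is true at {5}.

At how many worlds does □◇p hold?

2

1: successors {2}; ◇p there: 2:F. ✗
2: successors {3}; ◇p there: 3:F. ✗
3: successors {4}; ◇p there: 4:F. ✗
4: no successors, so □◇p holds vacuously. ✓
5: no successors, so □◇p holds vacuously. ✓
Satisfying worlds: {4, 5}.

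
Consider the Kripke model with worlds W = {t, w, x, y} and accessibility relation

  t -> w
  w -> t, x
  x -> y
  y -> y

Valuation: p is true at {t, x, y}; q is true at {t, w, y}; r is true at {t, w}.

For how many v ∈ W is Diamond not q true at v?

t: successors {w}; not q there: w:F. ✗
w: successors {t, x}; not q there: t:F, x:T. ✓
x: successors {y}; not q there: y:F. ✗
y: successors {y}; not q there: y:F. ✗
Satisfying worlds: {w}.

1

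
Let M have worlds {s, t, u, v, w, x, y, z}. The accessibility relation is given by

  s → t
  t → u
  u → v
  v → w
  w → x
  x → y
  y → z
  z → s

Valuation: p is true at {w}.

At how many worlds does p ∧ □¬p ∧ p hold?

s: p ∧ □¬p is F, p is F. ✗
t: p ∧ □¬p is F, p is F. ✗
u: p ∧ □¬p is F, p is F. ✗
v: p ∧ □¬p is F, p is F. ✗
w: p ∧ □¬p is T, p is T. ✓
x: p ∧ □¬p is F, p is F. ✗
y: p ∧ □¬p is F, p is F. ✗
z: p ∧ □¬p is F, p is F. ✗
Satisfying worlds: {w}.

1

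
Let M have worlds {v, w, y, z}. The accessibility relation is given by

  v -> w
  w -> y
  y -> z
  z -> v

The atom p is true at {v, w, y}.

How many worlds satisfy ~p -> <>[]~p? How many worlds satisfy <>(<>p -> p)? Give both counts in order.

For ~p -> <>[]~p:
v: ~p is F, <>[]~p is F. ✓
w: ~p is F, <>[]~p is T. ✓
y: ~p is F, <>[]~p is F. ✓
z: ~p is T, <>[]~p is F. ✗
— 3 worlds.
For <>(<>p -> p):
v: successors {w}; <>p -> p there: w:T. ✓
w: successors {y}; <>p -> p there: y:T. ✓
y: successors {z}; <>p -> p there: z:F. ✗
z: successors {v}; <>p -> p there: v:T. ✓
— 3 worlds.

3 and 3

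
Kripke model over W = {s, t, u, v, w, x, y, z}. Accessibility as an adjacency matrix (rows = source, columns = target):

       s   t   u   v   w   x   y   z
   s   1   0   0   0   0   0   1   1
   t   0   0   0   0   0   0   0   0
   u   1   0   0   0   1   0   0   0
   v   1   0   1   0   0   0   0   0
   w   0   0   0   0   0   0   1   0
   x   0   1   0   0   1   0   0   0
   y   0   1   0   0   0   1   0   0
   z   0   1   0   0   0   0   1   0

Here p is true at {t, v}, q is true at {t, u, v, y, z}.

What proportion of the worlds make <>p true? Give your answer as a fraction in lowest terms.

s: successors {s, y, z}; p there: s:F, y:F, z:F. ✗
t: no successors, so <>p fails. ✗
u: successors {s, w}; p there: s:F, w:F. ✗
v: successors {s, u}; p there: s:F, u:F. ✗
w: successors {y}; p there: y:F. ✗
x: successors {t, w}; p there: t:T, w:F. ✓
y: successors {t, x}; p there: t:T, x:F. ✓
z: successors {t, y}; p there: t:T, y:F. ✓
That's 3 of 8 worlds, so 3/8.

3/8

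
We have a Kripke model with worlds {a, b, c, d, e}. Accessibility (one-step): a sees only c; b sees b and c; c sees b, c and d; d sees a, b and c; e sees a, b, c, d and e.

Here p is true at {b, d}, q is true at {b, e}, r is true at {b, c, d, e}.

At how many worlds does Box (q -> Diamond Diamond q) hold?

a: successors {c}; q -> Diamond Diamond q there: c:T. ✓
b: successors {b, c}; q -> Diamond Diamond q there: b:T, c:T. ✓
c: successors {b, c, d}; q -> Diamond Diamond q there: b:T, c:T, d:T. ✓
d: successors {a, b, c}; q -> Diamond Diamond q there: a:T, b:T, c:T. ✓
e: successors {a, b, c, d, e}; q -> Diamond Diamond q there: a:T, b:T, c:T, d:T, e:T. ✓
Satisfying worlds: {a, b, c, d, e}.

5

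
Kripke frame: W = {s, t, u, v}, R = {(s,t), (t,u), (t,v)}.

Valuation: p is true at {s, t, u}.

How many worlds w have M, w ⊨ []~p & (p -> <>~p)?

s: []~p is F, p -> <>~p is F. ✗
t: []~p is F, p -> <>~p is T. ✗
u: []~p is T, p -> <>~p is F. ✗
v: []~p is T, p -> <>~p is T. ✓
Satisfying worlds: {v}.

1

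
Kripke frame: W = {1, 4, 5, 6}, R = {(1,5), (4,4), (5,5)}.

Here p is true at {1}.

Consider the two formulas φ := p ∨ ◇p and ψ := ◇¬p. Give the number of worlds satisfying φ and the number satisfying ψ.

1 and 3

For p ∨ ◇p:
1: p is T, ◇p is F. ✓
4: p is F, ◇p is F. ✗
5: p is F, ◇p is F. ✗
6: p is F, ◇p is F. ✗
— 1 world.
For ◇¬p:
1: successors {5}; ¬p there: 5:T. ✓
4: successors {4}; ¬p there: 4:T. ✓
5: successors {5}; ¬p there: 5:T. ✓
6: no successors, so ◇¬p fails. ✗
— 3 worlds.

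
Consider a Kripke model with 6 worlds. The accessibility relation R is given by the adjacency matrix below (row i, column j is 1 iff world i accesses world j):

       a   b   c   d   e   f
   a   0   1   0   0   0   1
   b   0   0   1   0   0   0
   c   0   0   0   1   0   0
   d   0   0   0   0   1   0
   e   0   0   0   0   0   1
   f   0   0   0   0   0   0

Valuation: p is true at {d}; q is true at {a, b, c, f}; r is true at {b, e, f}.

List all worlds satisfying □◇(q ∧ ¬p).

{d, f}

a: successors {b, f}; ◇(q ∧ ¬p) there: b:T, f:F. ✗
b: successors {c}; ◇(q ∧ ¬p) there: c:F. ✗
c: successors {d}; ◇(q ∧ ¬p) there: d:F. ✗
d: successors {e}; ◇(q ∧ ¬p) there: e:T. ✓
e: successors {f}; ◇(q ∧ ¬p) there: f:F. ✗
f: no successors, so □◇(q ∧ ¬p) holds vacuously. ✓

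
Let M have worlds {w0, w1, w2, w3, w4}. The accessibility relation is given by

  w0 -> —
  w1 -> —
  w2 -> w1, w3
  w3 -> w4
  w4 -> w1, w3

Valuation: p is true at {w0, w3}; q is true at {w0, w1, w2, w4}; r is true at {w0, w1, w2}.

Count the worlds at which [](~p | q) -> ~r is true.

3

w0: [](~p | q) is T, ~r is F. ✗
w1: [](~p | q) is T, ~r is F. ✗
w2: [](~p | q) is F, ~r is F. ✓
w3: [](~p | q) is T, ~r is T. ✓
w4: [](~p | q) is F, ~r is T. ✓
Satisfying worlds: {w2, w3, w4}.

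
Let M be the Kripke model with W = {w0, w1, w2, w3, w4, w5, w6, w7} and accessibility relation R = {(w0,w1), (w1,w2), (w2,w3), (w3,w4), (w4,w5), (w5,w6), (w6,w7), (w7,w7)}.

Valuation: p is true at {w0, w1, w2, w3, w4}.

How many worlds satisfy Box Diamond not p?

5

w0: successors {w1}; Diamond not p there: w1:F. ✗
w1: successors {w2}; Diamond not p there: w2:F. ✗
w2: successors {w3}; Diamond not p there: w3:F. ✗
w3: successors {w4}; Diamond not p there: w4:T. ✓
w4: successors {w5}; Diamond not p there: w5:T. ✓
w5: successors {w6}; Diamond not p there: w6:T. ✓
w6: successors {w7}; Diamond not p there: w7:T. ✓
w7: successors {w7}; Diamond not p there: w7:T. ✓
Satisfying worlds: {w3, w4, w5, w6, w7}.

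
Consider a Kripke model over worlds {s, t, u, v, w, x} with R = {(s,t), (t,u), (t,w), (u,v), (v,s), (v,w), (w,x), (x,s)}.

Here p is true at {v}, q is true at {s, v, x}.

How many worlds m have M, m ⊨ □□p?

0

s: successors {t}; □p there: t:F. ✗
t: successors {u, w}; □p there: u:T, w:F. ✗
u: successors {v}; □p there: v:F. ✗
v: successors {s, w}; □p there: s:F, w:F. ✗
w: successors {x}; □p there: x:F. ✗
x: successors {s}; □p there: s:F. ✗
Satisfying worlds: ∅.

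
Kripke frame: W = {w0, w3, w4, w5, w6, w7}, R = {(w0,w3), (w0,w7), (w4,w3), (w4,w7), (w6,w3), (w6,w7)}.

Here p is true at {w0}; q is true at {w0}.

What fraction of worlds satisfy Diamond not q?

1/2

w0: successors {w3, w7}; not q there: w3:T, w7:T. ✓
w3: no successors, so Diamond not q fails. ✗
w4: successors {w3, w7}; not q there: w3:T, w7:T. ✓
w5: no successors, so Diamond not q fails. ✗
w6: successors {w3, w7}; not q there: w3:T, w7:T. ✓
w7: no successors, so Diamond not q fails. ✗
That's 3 of 6 worlds, so 3/6 = 1/2.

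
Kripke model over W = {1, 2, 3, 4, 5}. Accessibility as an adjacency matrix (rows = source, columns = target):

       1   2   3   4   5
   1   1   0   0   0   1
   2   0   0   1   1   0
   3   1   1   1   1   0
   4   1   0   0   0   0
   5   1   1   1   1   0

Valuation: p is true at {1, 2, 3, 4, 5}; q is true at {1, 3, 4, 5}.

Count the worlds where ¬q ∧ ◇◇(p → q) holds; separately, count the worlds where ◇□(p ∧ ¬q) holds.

For ¬q ∧ ◇◇(p → q):
1: ¬q is F, ◇◇(p → q) is T. ✗
2: ¬q is T, ◇◇(p → q) is T. ✓
3: ¬q is F, ◇◇(p → q) is T. ✗
4: ¬q is F, ◇◇(p → q) is T. ✗
5: ¬q is F, ◇◇(p → q) is T. ✗
— 1 world.
For ◇□(p ∧ ¬q):
1: successors {1, 5}; □(p ∧ ¬q) there: 1:F, 5:F. ✗
2: successors {3, 4}; □(p ∧ ¬q) there: 3:F, 4:F. ✗
3: successors {1, 2, 3, 4}; □(p ∧ ¬q) there: 1:F, 2:F, 3:F, 4:F. ✗
4: successors {1}; □(p ∧ ¬q) there: 1:F. ✗
5: successors {1, 2, 3, 4}; □(p ∧ ¬q) there: 1:F, 2:F, 3:F, 4:F. ✗
— 0 worlds.

1 and 0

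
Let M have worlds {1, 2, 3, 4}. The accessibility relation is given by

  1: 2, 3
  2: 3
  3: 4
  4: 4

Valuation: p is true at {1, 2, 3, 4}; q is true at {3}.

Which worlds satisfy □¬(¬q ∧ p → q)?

1: successors {2, 3}; ¬(¬q ∧ p → q) there: 2:T, 3:F. ✗
2: successors {3}; ¬(¬q ∧ p → q) there: 3:F. ✗
3: successors {4}; ¬(¬q ∧ p → q) there: 4:T. ✓
4: successors {4}; ¬(¬q ∧ p → q) there: 4:T. ✓

{3, 4}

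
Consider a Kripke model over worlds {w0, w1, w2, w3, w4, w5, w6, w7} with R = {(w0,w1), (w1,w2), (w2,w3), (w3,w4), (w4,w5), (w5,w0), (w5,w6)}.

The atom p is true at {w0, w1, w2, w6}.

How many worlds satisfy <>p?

3

w0: successors {w1}; p there: w1:T. ✓
w1: successors {w2}; p there: w2:T. ✓
w2: successors {w3}; p there: w3:F. ✗
w3: successors {w4}; p there: w4:F. ✗
w4: successors {w5}; p there: w5:F. ✗
w5: successors {w0, w6}; p there: w0:T, w6:T. ✓
w6: no successors, so <>p fails. ✗
w7: no successors, so <>p fails. ✗
Satisfying worlds: {w0, w1, w5}.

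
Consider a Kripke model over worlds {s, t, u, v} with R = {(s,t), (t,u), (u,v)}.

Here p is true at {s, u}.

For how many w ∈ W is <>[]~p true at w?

s: successors {t}; []~p there: t:F. ✗
t: successors {u}; []~p there: u:T. ✓
u: successors {v}; []~p there: v:T. ✓
v: no successors, so <>[]~p fails. ✗
Satisfying worlds: {t, u}.

2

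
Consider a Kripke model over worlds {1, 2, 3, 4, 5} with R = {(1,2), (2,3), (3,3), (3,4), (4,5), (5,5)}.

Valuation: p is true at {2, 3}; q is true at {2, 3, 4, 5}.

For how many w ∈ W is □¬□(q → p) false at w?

1: successors {2}; ¬□(q → p) there: 2:F. ✗
2: successors {3}; ¬□(q → p) there: 3:T. ✓
3: successors {3, 4}; ¬□(q → p) there: 3:T, 4:T. ✓
4: successors {5}; ¬□(q → p) there: 5:T. ✓
5: successors {5}; ¬□(q → p) there: 5:T. ✓
Satisfying worlds: {2, 3, 4, 5}.
So □¬□(q → p) fails at the other 1 world.

1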